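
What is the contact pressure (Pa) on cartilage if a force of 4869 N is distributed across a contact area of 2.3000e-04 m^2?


P = F / A
P = 4869 / 2.3000e-04
P = 2.1170e+07


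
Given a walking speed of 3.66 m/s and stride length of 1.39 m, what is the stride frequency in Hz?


f = v / stride_length
f = 3.66 / 1.39
f = 2.6331


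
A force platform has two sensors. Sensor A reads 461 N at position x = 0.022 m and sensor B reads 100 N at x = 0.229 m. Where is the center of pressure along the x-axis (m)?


COP_x = (F1*x1 + F2*x2) / (F1 + F2)
COP_x = (461*0.022 + 100*0.229) / (461 + 100)
Numerator = 33.0420
Denominator = 561
COP_x = 0.0589


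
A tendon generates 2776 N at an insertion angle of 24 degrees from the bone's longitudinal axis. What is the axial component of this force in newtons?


F_eff = F_tendon * cos(theta)
theta = 24 deg = 0.4189 rad
cos(theta) = 0.9135
F_eff = 2776 * 0.9135
F_eff = 2536.0022


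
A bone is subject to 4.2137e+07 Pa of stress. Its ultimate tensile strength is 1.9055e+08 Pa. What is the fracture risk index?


FRI = applied / ultimate
FRI = 4.2137e+07 / 1.9055e+08
FRI = 0.2211


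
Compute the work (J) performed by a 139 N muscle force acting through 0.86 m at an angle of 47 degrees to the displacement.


W = F * d * cos(theta)
theta = 47 deg = 0.8203 rad
cos(theta) = 0.6820
W = 139 * 0.86 * 0.6820
W = 81.5261


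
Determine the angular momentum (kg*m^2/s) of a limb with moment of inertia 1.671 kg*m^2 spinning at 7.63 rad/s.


L = I * omega
L = 1.671 * 7.63
L = 12.7497


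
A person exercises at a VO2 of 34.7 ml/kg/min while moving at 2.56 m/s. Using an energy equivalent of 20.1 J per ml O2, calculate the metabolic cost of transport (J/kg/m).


Power per kg = VO2 * 20.1 / 60
Power per kg = 34.7 * 20.1 / 60 = 11.6245 W/kg
Cost = power_per_kg / speed
Cost = 11.6245 / 2.56
Cost = 4.5408


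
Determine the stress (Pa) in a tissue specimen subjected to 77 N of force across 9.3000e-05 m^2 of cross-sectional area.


stress = F / A
stress = 77 / 9.3000e-05
stress = 827956.9892


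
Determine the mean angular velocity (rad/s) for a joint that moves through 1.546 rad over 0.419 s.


omega = delta_theta / delta_t
omega = 1.546 / 0.419
omega = 3.6897


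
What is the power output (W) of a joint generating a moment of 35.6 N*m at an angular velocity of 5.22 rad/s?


P = M * omega
P = 35.6 * 5.22
P = 185.8320


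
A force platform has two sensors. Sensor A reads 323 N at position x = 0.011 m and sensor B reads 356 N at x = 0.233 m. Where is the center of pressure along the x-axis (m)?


COP_x = (F1*x1 + F2*x2) / (F1 + F2)
COP_x = (323*0.011 + 356*0.233) / (323 + 356)
Numerator = 86.5010
Denominator = 679
COP_x = 0.1274


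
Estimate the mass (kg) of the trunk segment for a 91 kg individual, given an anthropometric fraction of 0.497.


m_segment = body_mass * fraction
m_segment = 91 * 0.497
m_segment = 45.2270


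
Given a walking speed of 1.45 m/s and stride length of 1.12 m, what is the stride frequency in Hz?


f = v / stride_length
f = 1.45 / 1.12
f = 1.2946


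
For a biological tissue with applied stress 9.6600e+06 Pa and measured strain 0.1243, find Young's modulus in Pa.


E = stress / strain
E = 9.6600e+06 / 0.1243
E = 7.7715e+07


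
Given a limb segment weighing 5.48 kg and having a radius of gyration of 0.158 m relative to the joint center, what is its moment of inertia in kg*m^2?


I = m * k^2
I = 5.48 * 0.158^2
k^2 = 0.0250
I = 0.1368


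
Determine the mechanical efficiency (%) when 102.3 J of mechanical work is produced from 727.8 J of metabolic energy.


eta = (W_mech / E_meta) * 100
eta = (102.3 / 727.8) * 100
ratio = 0.1406
eta = 14.0561


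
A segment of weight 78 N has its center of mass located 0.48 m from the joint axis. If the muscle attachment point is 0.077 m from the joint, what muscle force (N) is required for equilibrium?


F_muscle = W * d_load / d_muscle
F_muscle = 78 * 0.48 / 0.077
Numerator = 37.4400
F_muscle = 486.2338


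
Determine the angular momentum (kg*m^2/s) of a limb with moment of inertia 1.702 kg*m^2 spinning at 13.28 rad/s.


L = I * omega
L = 1.702 * 13.28
L = 22.6026


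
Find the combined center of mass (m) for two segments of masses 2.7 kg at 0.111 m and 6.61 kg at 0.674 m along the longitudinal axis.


COM = (m1*x1 + m2*x2) / (m1 + m2)
COM = (2.7*0.111 + 6.61*0.674) / (2.7 + 6.61)
Numerator = 4.7548
Denominator = 9.3100
COM = 0.5107


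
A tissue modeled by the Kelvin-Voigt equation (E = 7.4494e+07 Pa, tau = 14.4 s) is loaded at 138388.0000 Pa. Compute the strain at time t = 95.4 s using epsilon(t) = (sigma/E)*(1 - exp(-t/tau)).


epsilon(t) = (sigma/E) * (1 - exp(-t/tau))
sigma/E = 138388.0000 / 7.4494e+07 = 0.0019
exp(-t/tau) = exp(-95.4 / 14.4) = 0.0013
epsilon = 0.0019 * (1 - 0.0013)
epsilon = 0.0019


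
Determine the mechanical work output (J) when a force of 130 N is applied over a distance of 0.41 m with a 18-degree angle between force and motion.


W = F * d * cos(theta)
theta = 18 deg = 0.3142 rad
cos(theta) = 0.9511
W = 130 * 0.41 * 0.9511
W = 50.6913


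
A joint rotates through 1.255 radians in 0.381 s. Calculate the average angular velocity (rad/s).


omega = delta_theta / delta_t
omega = 1.255 / 0.381
omega = 3.2940


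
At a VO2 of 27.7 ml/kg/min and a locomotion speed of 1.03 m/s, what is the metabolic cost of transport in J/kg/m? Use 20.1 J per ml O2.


Power per kg = VO2 * 20.1 / 60
Power per kg = 27.7 * 20.1 / 60 = 9.2795 W/kg
Cost = power_per_kg / speed
Cost = 9.2795 / 1.03
Cost = 9.0092


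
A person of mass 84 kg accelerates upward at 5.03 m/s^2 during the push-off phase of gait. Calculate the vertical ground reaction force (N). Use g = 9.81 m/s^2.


GRF = m * (g + a)
GRF = 84 * (9.81 + 5.03)
GRF = 84 * 14.8400
GRF = 1246.5600


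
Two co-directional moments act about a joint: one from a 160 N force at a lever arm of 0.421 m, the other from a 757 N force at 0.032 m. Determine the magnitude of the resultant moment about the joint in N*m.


M = F1 * d1 + F2 * d2
M = 160 * 0.421 + 757 * 0.032
M = 67.3600 + 24.2240
M = 91.5840


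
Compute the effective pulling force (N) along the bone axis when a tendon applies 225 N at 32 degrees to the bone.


F_eff = F_tendon * cos(theta)
theta = 32 deg = 0.5585 rad
cos(theta) = 0.8480
F_eff = 225 * 0.8480
F_eff = 190.8108


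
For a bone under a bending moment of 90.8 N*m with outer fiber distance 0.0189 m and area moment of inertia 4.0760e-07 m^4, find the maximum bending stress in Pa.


sigma = M * c / I
sigma = 90.8 * 0.0189 / 4.0760e-07
M * c = 1.7161
sigma = 4.2103e+06


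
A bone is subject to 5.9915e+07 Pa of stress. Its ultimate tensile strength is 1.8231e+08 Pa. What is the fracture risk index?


FRI = applied / ultimate
FRI = 5.9915e+07 / 1.8231e+08
FRI = 0.3286


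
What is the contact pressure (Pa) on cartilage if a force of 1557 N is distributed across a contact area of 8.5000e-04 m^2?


P = F / A
P = 1557 / 8.5000e-04
P = 1.8318e+06


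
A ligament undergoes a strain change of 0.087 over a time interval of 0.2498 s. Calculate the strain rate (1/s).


strain_rate = delta_strain / delta_t
strain_rate = 0.087 / 0.2498
strain_rate = 0.3483


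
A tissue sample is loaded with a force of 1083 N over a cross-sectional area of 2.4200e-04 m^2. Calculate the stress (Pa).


stress = F / A
stress = 1083 / 2.4200e-04
stress = 4.4752e+06


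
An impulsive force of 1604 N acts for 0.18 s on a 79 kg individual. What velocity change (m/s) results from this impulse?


J = F * dt = 1604 * 0.18 = 288.7200 N*s
delta_v = J / m
delta_v = 288.7200 / 79
delta_v = 3.6547


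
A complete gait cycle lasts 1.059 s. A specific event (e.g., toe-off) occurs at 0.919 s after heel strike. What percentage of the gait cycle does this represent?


pct = (event_time / cycle_time) * 100
pct = (0.919 / 1.059) * 100
ratio = 0.8678
pct = 86.7800


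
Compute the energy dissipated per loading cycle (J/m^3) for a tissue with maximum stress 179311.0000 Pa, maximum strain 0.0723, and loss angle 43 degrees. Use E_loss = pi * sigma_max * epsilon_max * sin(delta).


E_loss = pi * sigma_max * epsilon_max * sin(delta)
delta = 43 deg = 0.7505 rad
sin(delta) = 0.6820
E_loss = pi * 179311.0000 * 0.0723 * 0.6820
E_loss = 27776.5583


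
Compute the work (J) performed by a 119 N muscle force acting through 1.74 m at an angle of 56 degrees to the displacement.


W = F * d * cos(theta)
theta = 56 deg = 0.9774 rad
cos(theta) = 0.5592
W = 119 * 1.74 * 0.5592
W = 115.7865


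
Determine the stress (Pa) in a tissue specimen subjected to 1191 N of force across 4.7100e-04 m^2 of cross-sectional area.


stress = F / A
stress = 1191 / 4.7100e-04
stress = 2.5287e+06


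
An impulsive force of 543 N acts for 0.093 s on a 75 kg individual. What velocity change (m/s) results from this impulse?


J = F * dt = 543 * 0.093 = 50.4990 N*s
delta_v = J / m
delta_v = 50.4990 / 75
delta_v = 0.6733


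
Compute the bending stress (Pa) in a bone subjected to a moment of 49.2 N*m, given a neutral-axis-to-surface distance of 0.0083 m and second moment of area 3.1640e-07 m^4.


sigma = M * c / I
sigma = 49.2 * 0.0083 / 3.1640e-07
M * c = 0.4084
sigma = 1.2906e+06


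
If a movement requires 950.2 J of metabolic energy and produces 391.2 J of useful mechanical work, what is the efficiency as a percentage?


eta = (W_mech / E_meta) * 100
eta = (391.2 / 950.2) * 100
ratio = 0.4117
eta = 41.1703


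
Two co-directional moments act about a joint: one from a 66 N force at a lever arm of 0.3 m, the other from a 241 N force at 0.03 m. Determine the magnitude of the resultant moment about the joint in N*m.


M = F1 * d1 + F2 * d2
M = 66 * 0.3 + 241 * 0.03
M = 19.8000 + 7.2300
M = 27.0300


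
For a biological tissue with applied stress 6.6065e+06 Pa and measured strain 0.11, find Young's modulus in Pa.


E = stress / strain
E = 6.6065e+06 / 0.11
E = 6.0059e+07


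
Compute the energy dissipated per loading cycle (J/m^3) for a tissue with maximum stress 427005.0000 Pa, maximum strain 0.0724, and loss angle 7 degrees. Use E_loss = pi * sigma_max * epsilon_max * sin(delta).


E_loss = pi * sigma_max * epsilon_max * sin(delta)
delta = 7 deg = 0.1222 rad
sin(delta) = 0.1219
E_loss = pi * 427005.0000 * 0.0724 * 0.1219
E_loss = 11836.2975


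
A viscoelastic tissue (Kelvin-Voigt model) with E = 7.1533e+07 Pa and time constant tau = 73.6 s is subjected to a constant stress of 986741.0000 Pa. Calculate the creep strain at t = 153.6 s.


epsilon(t) = (sigma/E) * (1 - exp(-t/tau))
sigma/E = 986741.0000 / 7.1533e+07 = 0.0138
exp(-t/tau) = exp(-153.6 / 73.6) = 0.1241
epsilon = 0.0138 * (1 - 0.1241)
epsilon = 0.0121


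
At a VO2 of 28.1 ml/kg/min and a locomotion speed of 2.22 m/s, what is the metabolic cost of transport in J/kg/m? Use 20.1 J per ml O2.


Power per kg = VO2 * 20.1 / 60
Power per kg = 28.1 * 20.1 / 60 = 9.4135 W/kg
Cost = power_per_kg / speed
Cost = 9.4135 / 2.22
Cost = 4.2403


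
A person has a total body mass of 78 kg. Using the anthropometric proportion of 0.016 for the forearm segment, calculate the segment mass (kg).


m_segment = body_mass * fraction
m_segment = 78 * 0.016
m_segment = 1.2480


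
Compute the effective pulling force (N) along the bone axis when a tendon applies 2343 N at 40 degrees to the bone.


F_eff = F_tendon * cos(theta)
theta = 40 deg = 0.6981 rad
cos(theta) = 0.7660
F_eff = 2343 * 0.7660
F_eff = 1794.8421


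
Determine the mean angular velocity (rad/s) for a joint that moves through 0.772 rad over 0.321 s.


omega = delta_theta / delta_t
omega = 0.772 / 0.321
omega = 2.4050


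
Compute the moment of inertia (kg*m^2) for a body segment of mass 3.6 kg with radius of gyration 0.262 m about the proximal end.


I = m * k^2
I = 3.6 * 0.262^2
k^2 = 0.0686
I = 0.2471


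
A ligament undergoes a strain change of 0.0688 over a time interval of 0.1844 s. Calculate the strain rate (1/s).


strain_rate = delta_strain / delta_t
strain_rate = 0.0688 / 0.1844
strain_rate = 0.3731


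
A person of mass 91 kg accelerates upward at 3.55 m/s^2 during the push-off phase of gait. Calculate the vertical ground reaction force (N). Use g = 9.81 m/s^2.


GRF = m * (g + a)
GRF = 91 * (9.81 + 3.55)
GRF = 91 * 13.3600
GRF = 1215.7600


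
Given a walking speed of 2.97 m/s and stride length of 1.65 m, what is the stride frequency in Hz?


f = v / stride_length
f = 2.97 / 1.65
f = 1.8000


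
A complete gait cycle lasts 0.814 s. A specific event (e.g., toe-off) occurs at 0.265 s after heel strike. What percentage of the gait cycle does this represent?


pct = (event_time / cycle_time) * 100
pct = (0.265 / 0.814) * 100
ratio = 0.3256
pct = 32.5553


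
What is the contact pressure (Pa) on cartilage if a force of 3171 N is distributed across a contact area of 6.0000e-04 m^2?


P = F / A
P = 3171 / 6.0000e-04
P = 5.2850e+06


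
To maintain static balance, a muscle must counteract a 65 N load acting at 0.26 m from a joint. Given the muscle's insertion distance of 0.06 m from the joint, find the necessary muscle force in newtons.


F_muscle = W * d_load / d_muscle
F_muscle = 65 * 0.26 / 0.06
Numerator = 16.9000
F_muscle = 281.6667


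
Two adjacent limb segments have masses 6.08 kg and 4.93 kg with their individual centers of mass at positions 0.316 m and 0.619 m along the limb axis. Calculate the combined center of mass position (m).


COM = (m1*x1 + m2*x2) / (m1 + m2)
COM = (6.08*0.316 + 4.93*0.619) / (6.08 + 4.93)
Numerator = 4.9729
Denominator = 11.0100
COM = 0.4517


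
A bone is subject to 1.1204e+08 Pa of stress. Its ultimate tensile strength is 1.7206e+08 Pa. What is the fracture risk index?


FRI = applied / ultimate
FRI = 1.1204e+08 / 1.7206e+08
FRI = 0.6512


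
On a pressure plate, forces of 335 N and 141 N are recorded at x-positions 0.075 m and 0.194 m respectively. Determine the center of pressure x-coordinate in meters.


COP_x = (F1*x1 + F2*x2) / (F1 + F2)
COP_x = (335*0.075 + 141*0.194) / (335 + 141)
Numerator = 52.4790
Denominator = 476
COP_x = 0.1103


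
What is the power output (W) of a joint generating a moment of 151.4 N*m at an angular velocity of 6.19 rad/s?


P = M * omega
P = 151.4 * 6.19
P = 937.1660


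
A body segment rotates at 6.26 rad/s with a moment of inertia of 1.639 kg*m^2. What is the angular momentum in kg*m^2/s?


L = I * omega
L = 1.639 * 6.26
L = 10.2601


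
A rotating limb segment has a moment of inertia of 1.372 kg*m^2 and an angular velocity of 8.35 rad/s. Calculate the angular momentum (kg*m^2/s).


L = I * omega
L = 1.372 * 8.35
L = 11.4562


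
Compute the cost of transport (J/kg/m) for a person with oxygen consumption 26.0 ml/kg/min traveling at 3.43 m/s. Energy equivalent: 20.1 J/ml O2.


Power per kg = VO2 * 20.1 / 60
Power per kg = 26.0 * 20.1 / 60 = 8.7100 W/kg
Cost = power_per_kg / speed
Cost = 8.7100 / 3.43
Cost = 2.5394


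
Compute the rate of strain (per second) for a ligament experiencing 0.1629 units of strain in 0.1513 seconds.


strain_rate = delta_strain / delta_t
strain_rate = 0.1629 / 0.1513
strain_rate = 1.0767


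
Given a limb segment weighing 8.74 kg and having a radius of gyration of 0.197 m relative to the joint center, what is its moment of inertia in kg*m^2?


I = m * k^2
I = 8.74 * 0.197^2
k^2 = 0.0388
I = 0.3392


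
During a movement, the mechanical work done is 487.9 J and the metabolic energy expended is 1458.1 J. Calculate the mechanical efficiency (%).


eta = (W_mech / E_meta) * 100
eta = (487.9 / 1458.1) * 100
ratio = 0.3346
eta = 33.4614


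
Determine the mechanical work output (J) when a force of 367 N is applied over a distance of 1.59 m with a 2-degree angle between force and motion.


W = F * d * cos(theta)
theta = 2 deg = 0.0349 rad
cos(theta) = 0.9994
W = 367 * 1.59 * 0.9994
W = 583.1745


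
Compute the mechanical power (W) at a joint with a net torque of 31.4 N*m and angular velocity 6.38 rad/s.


P = M * omega
P = 31.4 * 6.38
P = 200.3320


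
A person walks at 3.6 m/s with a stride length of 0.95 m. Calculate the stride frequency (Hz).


f = v / stride_length
f = 3.6 / 0.95
f = 3.7895


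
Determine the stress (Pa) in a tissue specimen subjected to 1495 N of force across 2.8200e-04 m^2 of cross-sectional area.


stress = F / A
stress = 1495 / 2.8200e-04
stress = 5.3014e+06


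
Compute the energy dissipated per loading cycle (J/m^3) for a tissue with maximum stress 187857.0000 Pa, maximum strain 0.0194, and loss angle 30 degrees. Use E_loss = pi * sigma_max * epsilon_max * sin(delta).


E_loss = pi * sigma_max * epsilon_max * sin(delta)
delta = 30 deg = 0.5236 rad
sin(delta) = 0.5000
E_loss = pi * 187857.0000 * 0.0194 * 0.5000
E_loss = 5724.6507


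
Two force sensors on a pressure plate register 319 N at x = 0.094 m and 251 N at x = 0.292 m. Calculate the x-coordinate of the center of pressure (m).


COP_x = (F1*x1 + F2*x2) / (F1 + F2)
COP_x = (319*0.094 + 251*0.292) / (319 + 251)
Numerator = 103.2780
Denominator = 570
COP_x = 0.1812


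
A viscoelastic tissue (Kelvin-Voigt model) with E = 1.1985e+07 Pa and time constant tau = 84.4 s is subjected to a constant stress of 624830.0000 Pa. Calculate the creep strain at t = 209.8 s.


epsilon(t) = (sigma/E) * (1 - exp(-t/tau))
sigma/E = 624830.0000 / 1.1985e+07 = 0.0521
exp(-t/tau) = exp(-209.8 / 84.4) = 0.0833
epsilon = 0.0521 * (1 - 0.0833)
epsilon = 0.0478


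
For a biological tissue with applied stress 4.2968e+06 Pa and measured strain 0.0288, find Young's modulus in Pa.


E = stress / strain
E = 4.2968e+06 / 0.0288
E = 1.4919e+08


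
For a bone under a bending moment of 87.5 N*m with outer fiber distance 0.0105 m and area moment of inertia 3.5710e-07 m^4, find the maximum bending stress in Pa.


sigma = M * c / I
sigma = 87.5 * 0.0105 / 3.5710e-07
M * c = 0.9188
sigma = 2.5728e+06


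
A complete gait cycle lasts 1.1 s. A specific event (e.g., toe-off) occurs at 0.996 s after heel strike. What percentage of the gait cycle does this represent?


pct = (event_time / cycle_time) * 100
pct = (0.996 / 1.1) * 100
ratio = 0.9055
pct = 90.5455


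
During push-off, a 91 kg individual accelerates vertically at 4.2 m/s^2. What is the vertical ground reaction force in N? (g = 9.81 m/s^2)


GRF = m * (g + a)
GRF = 91 * (9.81 + 4.2)
GRF = 91 * 14.0100
GRF = 1274.9100


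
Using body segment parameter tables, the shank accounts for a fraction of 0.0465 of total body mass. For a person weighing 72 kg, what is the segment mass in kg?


m_segment = body_mass * fraction
m_segment = 72 * 0.0465
m_segment = 3.3480


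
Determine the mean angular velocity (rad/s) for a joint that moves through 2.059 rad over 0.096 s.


omega = delta_theta / delta_t
omega = 2.059 / 0.096
omega = 21.4479


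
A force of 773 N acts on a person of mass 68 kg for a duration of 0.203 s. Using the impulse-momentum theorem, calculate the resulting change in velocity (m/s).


J = F * dt = 773 * 0.203 = 156.9190 N*s
delta_v = J / m
delta_v = 156.9190 / 68
delta_v = 2.3076


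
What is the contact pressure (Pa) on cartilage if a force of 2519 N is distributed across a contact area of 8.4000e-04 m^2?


P = F / A
P = 2519 / 8.4000e-04
P = 2.9988e+06


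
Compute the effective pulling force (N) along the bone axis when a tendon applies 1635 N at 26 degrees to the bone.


F_eff = F_tendon * cos(theta)
theta = 26 deg = 0.4538 rad
cos(theta) = 0.8988
F_eff = 1635 * 0.8988
F_eff = 1469.5283


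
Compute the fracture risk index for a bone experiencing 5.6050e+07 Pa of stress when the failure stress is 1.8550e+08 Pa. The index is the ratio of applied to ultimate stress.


FRI = applied / ultimate
FRI = 5.6050e+07 / 1.8550e+08
FRI = 0.3022


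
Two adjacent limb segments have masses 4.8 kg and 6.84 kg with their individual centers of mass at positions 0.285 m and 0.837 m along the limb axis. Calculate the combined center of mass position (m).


COM = (m1*x1 + m2*x2) / (m1 + m2)
COM = (4.8*0.285 + 6.84*0.837) / (4.8 + 6.84)
Numerator = 7.0931
Denominator = 11.6400
COM = 0.6094


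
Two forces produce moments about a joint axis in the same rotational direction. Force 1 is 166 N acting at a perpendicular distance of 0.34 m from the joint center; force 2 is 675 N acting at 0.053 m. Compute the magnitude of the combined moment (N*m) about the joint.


M = F1 * d1 + F2 * d2
M = 166 * 0.34 + 675 * 0.053
M = 56.4400 + 35.7750
M = 92.2150


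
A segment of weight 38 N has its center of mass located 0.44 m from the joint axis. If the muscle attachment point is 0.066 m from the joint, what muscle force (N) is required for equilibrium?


F_muscle = W * d_load / d_muscle
F_muscle = 38 * 0.44 / 0.066
Numerator = 16.7200
F_muscle = 253.3333


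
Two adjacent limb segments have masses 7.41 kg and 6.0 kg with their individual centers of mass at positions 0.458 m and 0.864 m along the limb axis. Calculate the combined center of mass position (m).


COM = (m1*x1 + m2*x2) / (m1 + m2)
COM = (7.41*0.458 + 6.0*0.864) / (7.41 + 6.0)
Numerator = 8.5778
Denominator = 13.4100
COM = 0.6397


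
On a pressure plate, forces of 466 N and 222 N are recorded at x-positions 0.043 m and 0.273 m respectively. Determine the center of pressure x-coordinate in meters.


COP_x = (F1*x1 + F2*x2) / (F1 + F2)
COP_x = (466*0.043 + 222*0.273) / (466 + 222)
Numerator = 80.6440
Denominator = 688
COP_x = 0.1172


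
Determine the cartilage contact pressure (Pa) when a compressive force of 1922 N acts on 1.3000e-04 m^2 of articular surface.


P = F / A
P = 1922 / 1.3000e-04
P = 1.4785e+07


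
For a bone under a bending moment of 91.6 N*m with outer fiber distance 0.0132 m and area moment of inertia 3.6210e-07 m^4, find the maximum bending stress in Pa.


sigma = M * c / I
sigma = 91.6 * 0.0132 / 3.6210e-07
M * c = 1.2091
sigma = 3.3392e+06


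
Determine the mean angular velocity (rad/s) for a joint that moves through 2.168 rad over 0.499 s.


omega = delta_theta / delta_t
omega = 2.168 / 0.499
omega = 4.3447


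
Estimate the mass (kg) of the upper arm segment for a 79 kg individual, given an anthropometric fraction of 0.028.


m_segment = body_mass * fraction
m_segment = 79 * 0.028
m_segment = 2.2120


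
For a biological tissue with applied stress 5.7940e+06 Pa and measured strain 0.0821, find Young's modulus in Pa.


E = stress / strain
E = 5.7940e+06 / 0.0821
E = 7.0572e+07


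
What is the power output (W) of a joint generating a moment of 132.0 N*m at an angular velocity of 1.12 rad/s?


P = M * omega
P = 132.0 * 1.12
P = 147.8400


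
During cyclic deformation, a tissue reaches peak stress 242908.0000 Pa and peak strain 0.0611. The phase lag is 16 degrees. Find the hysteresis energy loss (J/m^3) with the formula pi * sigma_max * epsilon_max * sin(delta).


E_loss = pi * sigma_max * epsilon_max * sin(delta)
delta = 16 deg = 0.2793 rad
sin(delta) = 0.2756
E_loss = pi * 242908.0000 * 0.0611 * 0.2756
E_loss = 12852.0077


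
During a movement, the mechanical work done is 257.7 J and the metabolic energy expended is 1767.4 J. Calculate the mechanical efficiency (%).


eta = (W_mech / E_meta) * 100
eta = (257.7 / 1767.4) * 100
ratio = 0.1458
eta = 14.5807


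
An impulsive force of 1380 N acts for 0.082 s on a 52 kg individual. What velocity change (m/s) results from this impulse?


J = F * dt = 1380 * 0.082 = 113.1600 N*s
delta_v = J / m
delta_v = 113.1600 / 52
delta_v = 2.1762


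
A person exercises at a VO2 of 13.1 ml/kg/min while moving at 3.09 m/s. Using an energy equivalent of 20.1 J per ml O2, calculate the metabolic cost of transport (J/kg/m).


Power per kg = VO2 * 20.1 / 60
Power per kg = 13.1 * 20.1 / 60 = 4.3885 W/kg
Cost = power_per_kg / speed
Cost = 4.3885 / 3.09
Cost = 1.4202


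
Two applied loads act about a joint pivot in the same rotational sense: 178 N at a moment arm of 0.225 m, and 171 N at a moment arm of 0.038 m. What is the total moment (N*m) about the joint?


M = F1 * d1 + F2 * d2
M = 178 * 0.225 + 171 * 0.038
M = 40.0500 + 6.4980
M = 46.5480


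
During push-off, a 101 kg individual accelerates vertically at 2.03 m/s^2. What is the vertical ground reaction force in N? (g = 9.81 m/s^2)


GRF = m * (g + a)
GRF = 101 * (9.81 + 2.03)
GRF = 101 * 11.8400
GRF = 1195.8400


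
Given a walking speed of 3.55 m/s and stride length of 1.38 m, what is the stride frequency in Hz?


f = v / stride_length
f = 3.55 / 1.38
f = 2.5725


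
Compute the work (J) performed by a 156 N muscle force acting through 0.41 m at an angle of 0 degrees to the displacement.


W = F * d * cos(theta)
theta = 0 deg = 0.0000 rad
cos(theta) = 1.0000
W = 156 * 0.41 * 1.0000
W = 63.9600


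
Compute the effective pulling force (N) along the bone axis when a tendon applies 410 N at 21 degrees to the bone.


F_eff = F_tendon * cos(theta)
theta = 21 deg = 0.3665 rad
cos(theta) = 0.9336
F_eff = 410 * 0.9336
F_eff = 382.7680


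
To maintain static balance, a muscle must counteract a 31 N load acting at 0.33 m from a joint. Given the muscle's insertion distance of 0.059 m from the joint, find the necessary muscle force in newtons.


F_muscle = W * d_load / d_muscle
F_muscle = 31 * 0.33 / 0.059
Numerator = 10.2300
F_muscle = 173.3898


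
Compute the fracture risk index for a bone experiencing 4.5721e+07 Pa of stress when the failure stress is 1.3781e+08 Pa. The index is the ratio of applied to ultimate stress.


FRI = applied / ultimate
FRI = 4.5721e+07 / 1.3781e+08
FRI = 0.3318


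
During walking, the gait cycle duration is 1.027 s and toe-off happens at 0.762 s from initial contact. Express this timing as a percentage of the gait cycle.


pct = (event_time / cycle_time) * 100
pct = (0.762 / 1.027) * 100
ratio = 0.7420
pct = 74.1967


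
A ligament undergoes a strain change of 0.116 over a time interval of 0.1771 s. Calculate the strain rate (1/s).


strain_rate = delta_strain / delta_t
strain_rate = 0.116 / 0.1771
strain_rate = 0.6550


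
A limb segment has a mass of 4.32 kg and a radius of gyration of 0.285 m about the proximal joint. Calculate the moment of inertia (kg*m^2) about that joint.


I = m * k^2
I = 4.32 * 0.285^2
k^2 = 0.0812
I = 0.3509


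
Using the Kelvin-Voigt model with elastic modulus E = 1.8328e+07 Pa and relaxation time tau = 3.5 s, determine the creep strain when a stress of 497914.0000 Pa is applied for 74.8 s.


epsilon(t) = (sigma/E) * (1 - exp(-t/tau))
sigma/E = 497914.0000 / 1.8328e+07 = 0.0272
exp(-t/tau) = exp(-74.8 / 3.5) = 5.2301e-10
epsilon = 0.0272 * (1 - 5.2301e-10)
epsilon = 0.0272


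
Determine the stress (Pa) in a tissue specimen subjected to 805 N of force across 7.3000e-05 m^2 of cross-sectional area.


stress = F / A
stress = 805 / 7.3000e-05
stress = 1.1027e+07


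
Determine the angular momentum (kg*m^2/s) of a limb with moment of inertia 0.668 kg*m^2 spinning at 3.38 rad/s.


L = I * omega
L = 0.668 * 3.38
L = 2.2578


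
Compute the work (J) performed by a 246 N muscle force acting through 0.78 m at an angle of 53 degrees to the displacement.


W = F * d * cos(theta)
theta = 53 deg = 0.9250 rad
cos(theta) = 0.6018
W = 246 * 0.78 * 0.6018
W = 115.4763


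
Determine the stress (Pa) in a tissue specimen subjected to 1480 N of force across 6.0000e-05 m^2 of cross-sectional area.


stress = F / A
stress = 1480 / 6.0000e-05
stress = 2.4667e+07


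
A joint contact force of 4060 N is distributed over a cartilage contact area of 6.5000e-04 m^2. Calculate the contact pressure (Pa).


P = F / A
P = 4060 / 6.5000e-04
P = 6.2462e+06


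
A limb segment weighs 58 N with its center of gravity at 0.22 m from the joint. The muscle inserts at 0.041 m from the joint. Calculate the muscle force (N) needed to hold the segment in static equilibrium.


F_muscle = W * d_load / d_muscle
F_muscle = 58 * 0.22 / 0.041
Numerator = 12.7600
F_muscle = 311.2195


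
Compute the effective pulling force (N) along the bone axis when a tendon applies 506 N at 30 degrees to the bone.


F_eff = F_tendon * cos(theta)
theta = 30 deg = 0.5236 rad
cos(theta) = 0.8660
F_eff = 506 * 0.8660
F_eff = 438.2089


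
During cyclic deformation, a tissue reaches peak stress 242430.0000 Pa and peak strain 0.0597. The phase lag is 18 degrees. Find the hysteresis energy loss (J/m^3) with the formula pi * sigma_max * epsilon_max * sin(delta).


E_loss = pi * sigma_max * epsilon_max * sin(delta)
delta = 18 deg = 0.3142 rad
sin(delta) = 0.3090
E_loss = pi * 242430.0000 * 0.0597 * 0.3090
E_loss = 14050.5372


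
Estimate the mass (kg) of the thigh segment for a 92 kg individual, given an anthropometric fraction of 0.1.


m_segment = body_mass * fraction
m_segment = 92 * 0.1
m_segment = 9.2000


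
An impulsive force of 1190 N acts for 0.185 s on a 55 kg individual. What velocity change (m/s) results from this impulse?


J = F * dt = 1190 * 0.185 = 220.1500 N*s
delta_v = J / m
delta_v = 220.1500 / 55
delta_v = 4.0027


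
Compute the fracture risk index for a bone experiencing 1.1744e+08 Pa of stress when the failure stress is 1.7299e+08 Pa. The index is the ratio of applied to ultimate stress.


FRI = applied / ultimate
FRI = 1.1744e+08 / 1.7299e+08
FRI = 0.6789


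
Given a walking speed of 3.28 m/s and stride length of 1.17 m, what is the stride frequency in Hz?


f = v / stride_length
f = 3.28 / 1.17
f = 2.8034


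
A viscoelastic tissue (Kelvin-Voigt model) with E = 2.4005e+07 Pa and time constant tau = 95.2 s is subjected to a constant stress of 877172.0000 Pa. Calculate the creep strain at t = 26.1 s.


epsilon(t) = (sigma/E) * (1 - exp(-t/tau))
sigma/E = 877172.0000 / 2.4005e+07 = 0.0365
exp(-t/tau) = exp(-26.1 / 95.2) = 0.7602
epsilon = 0.0365 * (1 - 0.7602)
epsilon = 0.0088


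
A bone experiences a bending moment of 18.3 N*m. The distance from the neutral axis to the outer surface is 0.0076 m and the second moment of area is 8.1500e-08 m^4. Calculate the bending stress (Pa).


sigma = M * c / I
sigma = 18.3 * 0.0076 / 8.1500e-08
M * c = 0.1391
sigma = 1.7065e+06


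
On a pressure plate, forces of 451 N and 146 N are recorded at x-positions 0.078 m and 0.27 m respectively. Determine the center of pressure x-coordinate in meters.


COP_x = (F1*x1 + F2*x2) / (F1 + F2)
COP_x = (451*0.078 + 146*0.27) / (451 + 146)
Numerator = 74.5980
Denominator = 597
COP_x = 0.1250


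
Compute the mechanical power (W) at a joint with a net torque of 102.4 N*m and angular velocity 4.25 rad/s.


P = M * omega
P = 102.4 * 4.25
P = 435.2000


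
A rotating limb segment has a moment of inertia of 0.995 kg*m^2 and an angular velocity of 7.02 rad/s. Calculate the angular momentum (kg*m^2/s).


L = I * omega
L = 0.995 * 7.02
L = 6.9849


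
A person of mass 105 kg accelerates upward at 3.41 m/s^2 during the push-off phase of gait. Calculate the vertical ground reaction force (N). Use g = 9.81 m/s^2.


GRF = m * (g + a)
GRF = 105 * (9.81 + 3.41)
GRF = 105 * 13.2200
GRF = 1388.1000


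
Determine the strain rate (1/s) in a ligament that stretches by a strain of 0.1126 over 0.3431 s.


strain_rate = delta_strain / delta_t
strain_rate = 0.1126 / 0.3431
strain_rate = 0.3282


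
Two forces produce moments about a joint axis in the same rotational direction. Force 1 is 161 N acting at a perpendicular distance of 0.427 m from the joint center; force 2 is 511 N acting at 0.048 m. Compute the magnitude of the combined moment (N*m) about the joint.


M = F1 * d1 + F2 * d2
M = 161 * 0.427 + 511 * 0.048
M = 68.7470 + 24.5280
M = 93.2750


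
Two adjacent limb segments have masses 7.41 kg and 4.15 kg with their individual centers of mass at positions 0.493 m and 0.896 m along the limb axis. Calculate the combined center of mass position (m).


COM = (m1*x1 + m2*x2) / (m1 + m2)
COM = (7.41*0.493 + 4.15*0.896) / (7.41 + 4.15)
Numerator = 7.3715
Denominator = 11.5600
COM = 0.6377


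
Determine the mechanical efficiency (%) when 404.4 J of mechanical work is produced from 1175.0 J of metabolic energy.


eta = (W_mech / E_meta) * 100
eta = (404.4 / 1175.0) * 100
ratio = 0.3442
eta = 34.4170


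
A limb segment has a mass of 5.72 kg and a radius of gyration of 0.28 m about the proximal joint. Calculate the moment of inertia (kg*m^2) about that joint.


I = m * k^2
I = 5.72 * 0.28^2
k^2 = 0.0784
I = 0.4484


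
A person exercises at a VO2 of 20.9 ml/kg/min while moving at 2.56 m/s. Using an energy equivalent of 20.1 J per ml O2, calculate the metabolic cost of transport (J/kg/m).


Power per kg = VO2 * 20.1 / 60
Power per kg = 20.9 * 20.1 / 60 = 7.0015 W/kg
Cost = power_per_kg / speed
Cost = 7.0015 / 2.56
Cost = 2.7350


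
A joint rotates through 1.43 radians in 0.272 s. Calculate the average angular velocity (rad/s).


omega = delta_theta / delta_t
omega = 1.43 / 0.272
omega = 5.2574


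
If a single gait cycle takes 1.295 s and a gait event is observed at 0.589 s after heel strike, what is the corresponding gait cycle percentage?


pct = (event_time / cycle_time) * 100
pct = (0.589 / 1.295) * 100
ratio = 0.4548
pct = 45.4826


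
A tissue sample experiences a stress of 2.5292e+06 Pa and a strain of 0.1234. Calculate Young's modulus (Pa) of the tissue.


E = stress / strain
E = 2.5292e+06 / 0.1234
E = 2.0496e+07


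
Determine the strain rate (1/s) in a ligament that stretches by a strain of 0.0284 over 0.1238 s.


strain_rate = delta_strain / delta_t
strain_rate = 0.0284 / 0.1238
strain_rate = 0.2294


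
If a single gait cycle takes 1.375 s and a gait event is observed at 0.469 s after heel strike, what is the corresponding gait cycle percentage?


pct = (event_time / cycle_time) * 100
pct = (0.469 / 1.375) * 100
ratio = 0.3411
pct = 34.1091


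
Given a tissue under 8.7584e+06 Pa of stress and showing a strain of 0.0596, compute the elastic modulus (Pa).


E = stress / strain
E = 8.7584e+06 / 0.0596
E = 1.4695e+08


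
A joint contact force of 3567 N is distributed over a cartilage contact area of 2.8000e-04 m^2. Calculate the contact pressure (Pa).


P = F / A
P = 3567 / 2.8000e-04
P = 1.2739e+07


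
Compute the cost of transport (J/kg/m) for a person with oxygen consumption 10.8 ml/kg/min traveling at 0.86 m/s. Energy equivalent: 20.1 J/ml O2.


Power per kg = VO2 * 20.1 / 60
Power per kg = 10.8 * 20.1 / 60 = 3.6180 W/kg
Cost = power_per_kg / speed
Cost = 3.6180 / 0.86
Cost = 4.2070


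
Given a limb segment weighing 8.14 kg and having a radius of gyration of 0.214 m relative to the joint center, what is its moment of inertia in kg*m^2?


I = m * k^2
I = 8.14 * 0.214^2
k^2 = 0.0458
I = 0.3728


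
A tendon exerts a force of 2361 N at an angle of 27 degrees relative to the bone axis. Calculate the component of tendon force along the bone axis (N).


F_eff = F_tendon * cos(theta)
theta = 27 deg = 0.4712 rad
cos(theta) = 0.8910
F_eff = 2361 * 0.8910
F_eff = 2103.6664


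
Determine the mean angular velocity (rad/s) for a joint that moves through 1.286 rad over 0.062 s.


omega = delta_theta / delta_t
omega = 1.286 / 0.062
omega = 20.7419


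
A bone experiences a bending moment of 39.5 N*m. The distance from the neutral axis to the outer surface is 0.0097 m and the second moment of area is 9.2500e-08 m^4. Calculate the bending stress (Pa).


sigma = M * c / I
sigma = 39.5 * 0.0097 / 9.2500e-08
M * c = 0.3831
sigma = 4.1422e+06


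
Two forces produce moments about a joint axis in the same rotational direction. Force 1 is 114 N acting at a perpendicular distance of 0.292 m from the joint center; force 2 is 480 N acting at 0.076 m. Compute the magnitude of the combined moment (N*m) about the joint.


M = F1 * d1 + F2 * d2
M = 114 * 0.292 + 480 * 0.076
M = 33.2880 + 36.4800
M = 69.7680


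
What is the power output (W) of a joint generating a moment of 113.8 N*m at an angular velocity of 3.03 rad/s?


P = M * omega
P = 113.8 * 3.03
P = 344.8140


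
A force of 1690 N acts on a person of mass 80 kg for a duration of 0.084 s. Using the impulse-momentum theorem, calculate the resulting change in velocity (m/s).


J = F * dt = 1690 * 0.084 = 141.9600 N*s
delta_v = J / m
delta_v = 141.9600 / 80
delta_v = 1.7745


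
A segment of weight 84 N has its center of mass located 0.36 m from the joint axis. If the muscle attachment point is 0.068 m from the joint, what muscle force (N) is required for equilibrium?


F_muscle = W * d_load / d_muscle
F_muscle = 84 * 0.36 / 0.068
Numerator = 30.2400
F_muscle = 444.7059


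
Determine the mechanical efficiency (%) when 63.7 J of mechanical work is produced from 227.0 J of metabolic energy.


eta = (W_mech / E_meta) * 100
eta = (63.7 / 227.0) * 100
ratio = 0.2806
eta = 28.0617


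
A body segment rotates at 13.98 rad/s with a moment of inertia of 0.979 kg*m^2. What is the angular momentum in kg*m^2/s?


L = I * omega
L = 0.979 * 13.98
L = 13.6864


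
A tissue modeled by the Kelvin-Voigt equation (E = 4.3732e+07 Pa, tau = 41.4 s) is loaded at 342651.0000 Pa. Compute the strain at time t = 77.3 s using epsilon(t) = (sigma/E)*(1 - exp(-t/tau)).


epsilon(t) = (sigma/E) * (1 - exp(-t/tau))
sigma/E = 342651.0000 / 4.3732e+07 = 0.0078
exp(-t/tau) = exp(-77.3 / 41.4) = 0.1546
epsilon = 0.0078 * (1 - 0.1546)
epsilon = 0.0066


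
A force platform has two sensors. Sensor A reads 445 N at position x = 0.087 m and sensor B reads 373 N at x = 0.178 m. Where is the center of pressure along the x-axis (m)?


COP_x = (F1*x1 + F2*x2) / (F1 + F2)
COP_x = (445*0.087 + 373*0.178) / (445 + 373)
Numerator = 105.1090
Denominator = 818
COP_x = 0.1285


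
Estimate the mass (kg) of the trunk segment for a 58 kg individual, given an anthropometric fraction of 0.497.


m_segment = body_mass * fraction
m_segment = 58 * 0.497
m_segment = 28.8260


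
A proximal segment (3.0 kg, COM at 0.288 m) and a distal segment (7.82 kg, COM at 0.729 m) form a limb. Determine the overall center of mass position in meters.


COM = (m1*x1 + m2*x2) / (m1 + m2)
COM = (3.0*0.288 + 7.82*0.729) / (3.0 + 7.82)
Numerator = 6.5648
Denominator = 10.8200
COM = 0.6067


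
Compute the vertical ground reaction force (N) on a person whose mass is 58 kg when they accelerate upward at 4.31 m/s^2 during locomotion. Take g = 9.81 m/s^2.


GRF = m * (g + a)
GRF = 58 * (9.81 + 4.31)
GRF = 58 * 14.1200
GRF = 818.9600


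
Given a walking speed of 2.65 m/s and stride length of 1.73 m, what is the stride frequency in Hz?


f = v / stride_length
f = 2.65 / 1.73
f = 1.5318


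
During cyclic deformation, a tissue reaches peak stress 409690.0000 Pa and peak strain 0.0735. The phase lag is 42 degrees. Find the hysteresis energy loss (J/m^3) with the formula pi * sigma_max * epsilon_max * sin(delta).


E_loss = pi * sigma_max * epsilon_max * sin(delta)
delta = 42 deg = 0.7330 rad
sin(delta) = 0.6691
E_loss = pi * 409690.0000 * 0.0735 * 0.6691
E_loss = 63299.9651


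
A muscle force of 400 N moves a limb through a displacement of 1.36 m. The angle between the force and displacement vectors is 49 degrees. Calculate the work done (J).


W = F * d * cos(theta)
theta = 49 deg = 0.8552 rad
cos(theta) = 0.6561
W = 400 * 1.36 * 0.6561
W = 356.8961


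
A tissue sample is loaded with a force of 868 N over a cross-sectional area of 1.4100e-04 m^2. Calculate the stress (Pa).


stress = F / A
stress = 868 / 1.4100e-04
stress = 6.1560e+06


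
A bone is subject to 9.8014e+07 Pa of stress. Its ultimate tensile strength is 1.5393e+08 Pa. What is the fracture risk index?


FRI = applied / ultimate
FRI = 9.8014e+07 / 1.5393e+08
FRI = 0.6367
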